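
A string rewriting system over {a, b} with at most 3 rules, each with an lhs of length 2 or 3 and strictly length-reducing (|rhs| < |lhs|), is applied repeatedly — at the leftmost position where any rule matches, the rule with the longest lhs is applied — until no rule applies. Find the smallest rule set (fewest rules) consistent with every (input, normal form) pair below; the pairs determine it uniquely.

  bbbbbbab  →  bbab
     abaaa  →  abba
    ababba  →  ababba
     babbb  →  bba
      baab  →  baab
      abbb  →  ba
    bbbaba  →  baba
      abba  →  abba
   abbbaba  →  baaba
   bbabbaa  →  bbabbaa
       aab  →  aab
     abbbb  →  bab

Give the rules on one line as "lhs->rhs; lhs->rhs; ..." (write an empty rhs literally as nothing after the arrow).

  | bbbbbbab => aabbbab => aaaaab => baaab => bbab
  | abaaa => abba
  | ababba
  | babbb => baaa => bba

aaa->ba; bbb->aa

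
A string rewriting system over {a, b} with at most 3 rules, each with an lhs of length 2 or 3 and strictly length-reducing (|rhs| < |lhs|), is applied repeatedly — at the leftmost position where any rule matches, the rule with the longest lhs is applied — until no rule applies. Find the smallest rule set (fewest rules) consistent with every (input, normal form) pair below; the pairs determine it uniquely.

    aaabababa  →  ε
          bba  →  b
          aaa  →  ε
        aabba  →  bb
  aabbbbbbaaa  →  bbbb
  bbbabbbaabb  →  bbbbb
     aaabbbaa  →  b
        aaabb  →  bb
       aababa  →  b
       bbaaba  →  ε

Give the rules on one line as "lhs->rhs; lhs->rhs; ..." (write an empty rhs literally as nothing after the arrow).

aa->b; ba->

  | aaabababa => babababa => bababa => baba => ba => ε
  | bba => b
  | aaa => ba => ε
  | aabba => bbba => bb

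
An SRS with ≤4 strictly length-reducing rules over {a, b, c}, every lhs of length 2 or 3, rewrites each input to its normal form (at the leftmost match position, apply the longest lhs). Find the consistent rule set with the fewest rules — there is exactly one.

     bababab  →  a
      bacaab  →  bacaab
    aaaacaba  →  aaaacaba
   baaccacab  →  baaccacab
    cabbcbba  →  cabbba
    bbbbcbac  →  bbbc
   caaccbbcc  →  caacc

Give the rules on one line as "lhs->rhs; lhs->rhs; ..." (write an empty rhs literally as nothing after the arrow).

bab->; cb->; cba->ab

  | bababab => abab => a
  | bacaab
  | aaaacaba
  | baaccacab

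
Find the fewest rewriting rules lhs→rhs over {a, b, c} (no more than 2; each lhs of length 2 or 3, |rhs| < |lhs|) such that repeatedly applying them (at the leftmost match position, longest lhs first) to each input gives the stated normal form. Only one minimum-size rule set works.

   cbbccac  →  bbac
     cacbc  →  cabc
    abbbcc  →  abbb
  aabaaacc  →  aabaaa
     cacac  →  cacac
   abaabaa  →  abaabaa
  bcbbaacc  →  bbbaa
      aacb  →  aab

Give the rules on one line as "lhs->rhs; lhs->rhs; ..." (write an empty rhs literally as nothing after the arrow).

cb->b; cc->

  | cbbccac => bbccac => bbac
  | cacbc => cabc
  | abbbcc => abbb
  | aabaaacc => aabaaa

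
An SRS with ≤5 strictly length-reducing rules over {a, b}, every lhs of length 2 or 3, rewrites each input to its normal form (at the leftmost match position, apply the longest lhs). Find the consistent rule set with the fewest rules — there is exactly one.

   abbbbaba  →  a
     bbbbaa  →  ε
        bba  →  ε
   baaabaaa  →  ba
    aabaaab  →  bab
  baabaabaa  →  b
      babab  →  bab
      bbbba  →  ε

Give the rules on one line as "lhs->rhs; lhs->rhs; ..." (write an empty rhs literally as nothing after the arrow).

  | abbbbaba => abbaba => abbba => aba => a
  | bbbbaa => bbaa => bba => bb => ε
  | bba => bb => ε
  | baaabaaa => babaaa => baaa => ba

aa->; aba->a; bb->; bba->bb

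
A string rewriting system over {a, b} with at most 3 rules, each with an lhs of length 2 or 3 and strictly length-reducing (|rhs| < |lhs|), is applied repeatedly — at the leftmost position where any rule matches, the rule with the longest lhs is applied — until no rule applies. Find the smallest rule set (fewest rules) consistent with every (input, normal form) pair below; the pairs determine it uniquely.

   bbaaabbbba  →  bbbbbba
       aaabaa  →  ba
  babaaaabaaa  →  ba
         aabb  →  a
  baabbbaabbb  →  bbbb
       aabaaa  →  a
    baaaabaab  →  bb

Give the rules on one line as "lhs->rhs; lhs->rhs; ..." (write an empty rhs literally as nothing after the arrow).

  | bbaaabbbba => bbbbbba
  | aaabaa => baa => ba
  | babaaaabaaa => baaaaabaaa => baabaaa => babaaa => baaaa => ba
  | aabb => abb => ab => a

aa->a; aaa->; ab->a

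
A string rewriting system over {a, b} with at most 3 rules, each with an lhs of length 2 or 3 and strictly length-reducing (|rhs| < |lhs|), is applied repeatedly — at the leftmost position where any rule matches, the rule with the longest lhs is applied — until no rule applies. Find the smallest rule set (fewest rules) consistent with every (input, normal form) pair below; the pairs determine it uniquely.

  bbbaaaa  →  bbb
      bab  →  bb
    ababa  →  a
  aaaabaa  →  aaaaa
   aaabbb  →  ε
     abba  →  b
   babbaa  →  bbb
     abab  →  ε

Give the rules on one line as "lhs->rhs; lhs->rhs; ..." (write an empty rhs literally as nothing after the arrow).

ab->; ba->b

  | bbbaaaa => bbbaaa => bbbaa => bbba => bbb
  | bab => bb
  | ababa => aba => a
  | aaaabaa => aaaaa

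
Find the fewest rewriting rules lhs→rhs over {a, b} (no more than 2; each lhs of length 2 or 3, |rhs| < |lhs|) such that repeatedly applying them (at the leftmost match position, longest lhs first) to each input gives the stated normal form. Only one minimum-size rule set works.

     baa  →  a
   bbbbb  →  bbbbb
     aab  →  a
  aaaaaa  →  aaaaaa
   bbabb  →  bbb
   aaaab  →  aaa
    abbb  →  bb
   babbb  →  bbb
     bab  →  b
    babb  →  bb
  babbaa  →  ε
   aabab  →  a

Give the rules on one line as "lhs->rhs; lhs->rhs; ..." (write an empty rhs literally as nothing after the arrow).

  | baa => a
  | bbbbb
  | aab => a
  | aaaaaa

ab->; ba->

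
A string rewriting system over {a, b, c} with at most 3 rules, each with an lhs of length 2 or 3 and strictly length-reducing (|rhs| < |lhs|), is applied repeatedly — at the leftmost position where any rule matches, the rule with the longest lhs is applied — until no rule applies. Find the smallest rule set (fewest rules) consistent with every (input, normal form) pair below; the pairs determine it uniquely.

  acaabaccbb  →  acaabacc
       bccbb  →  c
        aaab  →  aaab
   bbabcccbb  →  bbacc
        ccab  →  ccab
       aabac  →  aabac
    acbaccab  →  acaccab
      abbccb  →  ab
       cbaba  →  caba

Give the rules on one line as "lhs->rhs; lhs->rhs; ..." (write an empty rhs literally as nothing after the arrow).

bc->; cb->c

  | acaabaccbb => acaabaccb => acaabacc
  | bccbb => cbb => cb => c
  | aaab
  | bbabcccbb => bbaccbb => bbaccb => bbacc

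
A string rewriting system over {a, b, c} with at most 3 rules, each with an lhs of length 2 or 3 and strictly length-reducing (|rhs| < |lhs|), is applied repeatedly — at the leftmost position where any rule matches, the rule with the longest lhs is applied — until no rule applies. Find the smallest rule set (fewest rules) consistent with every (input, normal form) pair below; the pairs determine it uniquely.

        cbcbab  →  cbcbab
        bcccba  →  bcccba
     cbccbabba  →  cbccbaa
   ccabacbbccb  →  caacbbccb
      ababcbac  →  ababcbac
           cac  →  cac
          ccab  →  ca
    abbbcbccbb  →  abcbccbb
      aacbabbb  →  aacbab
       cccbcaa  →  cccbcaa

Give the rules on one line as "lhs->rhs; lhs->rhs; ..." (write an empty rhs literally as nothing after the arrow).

  | cbcbab
  | bcccba
  | cbccbabba => cbccbaa
  | ccabacbbccb => caacbbccb

abb->a; cab->a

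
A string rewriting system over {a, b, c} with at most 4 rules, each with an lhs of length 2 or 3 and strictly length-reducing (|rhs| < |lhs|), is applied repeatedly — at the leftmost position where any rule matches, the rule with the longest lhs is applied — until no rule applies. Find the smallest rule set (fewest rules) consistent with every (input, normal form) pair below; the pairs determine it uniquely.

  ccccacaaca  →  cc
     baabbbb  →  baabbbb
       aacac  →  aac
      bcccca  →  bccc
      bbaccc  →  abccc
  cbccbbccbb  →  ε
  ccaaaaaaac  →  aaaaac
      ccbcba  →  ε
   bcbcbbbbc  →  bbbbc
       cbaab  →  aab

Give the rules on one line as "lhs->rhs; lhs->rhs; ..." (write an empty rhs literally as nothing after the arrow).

bba->ab; ca->; cb->

  | ccccacaaca => ccccaaca => cccaca => ccca => cc
  | baabbbb
  | aacac => aac
  | bcccca => bccc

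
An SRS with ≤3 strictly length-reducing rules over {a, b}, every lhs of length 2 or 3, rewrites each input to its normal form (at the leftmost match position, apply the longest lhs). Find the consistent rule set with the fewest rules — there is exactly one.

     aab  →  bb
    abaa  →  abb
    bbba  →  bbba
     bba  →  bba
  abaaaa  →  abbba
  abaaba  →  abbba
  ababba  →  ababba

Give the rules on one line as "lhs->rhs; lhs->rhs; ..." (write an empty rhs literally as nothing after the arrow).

aa->b; aaa->bb

  | aab => bb
  | abaa => abb
  | bbba
  | bba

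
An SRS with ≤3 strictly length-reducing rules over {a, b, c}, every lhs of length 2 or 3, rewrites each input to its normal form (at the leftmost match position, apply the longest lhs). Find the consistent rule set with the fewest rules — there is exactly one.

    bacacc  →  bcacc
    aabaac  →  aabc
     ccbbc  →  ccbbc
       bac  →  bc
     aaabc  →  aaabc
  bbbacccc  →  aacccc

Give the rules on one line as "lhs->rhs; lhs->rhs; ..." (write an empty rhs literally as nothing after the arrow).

  | bacacc => bcacc
  | aabaac => aabac => aabc
  | ccbbc
  | bac => bc

ba->b; bbb->a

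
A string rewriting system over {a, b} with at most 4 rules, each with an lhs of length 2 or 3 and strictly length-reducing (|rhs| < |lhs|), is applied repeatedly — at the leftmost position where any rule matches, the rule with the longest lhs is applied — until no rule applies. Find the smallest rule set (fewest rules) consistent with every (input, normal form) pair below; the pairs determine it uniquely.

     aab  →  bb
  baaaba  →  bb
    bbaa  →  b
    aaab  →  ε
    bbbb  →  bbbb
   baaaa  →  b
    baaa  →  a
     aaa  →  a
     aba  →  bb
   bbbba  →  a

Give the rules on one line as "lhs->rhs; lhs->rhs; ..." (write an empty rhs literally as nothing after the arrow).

aa->b; ab->; aba->bb; ba->a

  | aab => bb
  | baaaba => aaaba => baba => aba => bb
  | bbaa => baa => aa => b
  | aaab => bab => ab => ε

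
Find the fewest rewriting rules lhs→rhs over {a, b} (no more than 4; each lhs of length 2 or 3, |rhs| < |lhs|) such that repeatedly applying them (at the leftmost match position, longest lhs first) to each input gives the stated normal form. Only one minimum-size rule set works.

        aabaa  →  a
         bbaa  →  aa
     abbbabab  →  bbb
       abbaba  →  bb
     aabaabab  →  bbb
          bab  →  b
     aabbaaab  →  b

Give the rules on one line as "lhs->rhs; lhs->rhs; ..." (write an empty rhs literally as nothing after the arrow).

ab->b; aba->bb; ba->a

  | aabaa => abba => bba => ba => a
  | bbaa => baa => aa
  | abbbabab => bbbabab => bbabab => babab => abab => bbb
  | abbaba => bbaba => baba => aba => bb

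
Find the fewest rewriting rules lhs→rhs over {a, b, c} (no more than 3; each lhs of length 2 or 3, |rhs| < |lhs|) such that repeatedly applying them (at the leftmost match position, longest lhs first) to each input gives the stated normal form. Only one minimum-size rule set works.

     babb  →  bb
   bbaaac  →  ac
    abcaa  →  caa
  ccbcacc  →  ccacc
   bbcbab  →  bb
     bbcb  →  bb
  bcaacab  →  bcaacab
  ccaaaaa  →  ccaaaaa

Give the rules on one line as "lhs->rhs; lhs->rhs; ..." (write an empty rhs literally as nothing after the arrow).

  | babb => bb
  | bbaaac => baac => ac
  | abcaa => caa
  | ccbcacc => ccacc

abc->c; ba->; cb->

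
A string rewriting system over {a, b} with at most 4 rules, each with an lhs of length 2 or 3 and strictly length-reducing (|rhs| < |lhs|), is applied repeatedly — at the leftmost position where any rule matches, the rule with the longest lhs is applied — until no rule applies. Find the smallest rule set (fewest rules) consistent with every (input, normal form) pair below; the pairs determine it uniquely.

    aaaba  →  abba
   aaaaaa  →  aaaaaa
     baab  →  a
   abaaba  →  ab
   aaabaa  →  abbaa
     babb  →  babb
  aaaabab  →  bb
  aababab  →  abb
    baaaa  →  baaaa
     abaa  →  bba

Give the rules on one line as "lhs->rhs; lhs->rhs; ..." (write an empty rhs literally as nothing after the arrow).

aab->bb; aba->bb; bbb->a

  | aaaba => abba
  | aaaaaa
  | baab => bbb => a
  | abaaba => bbaba => bbbb => ab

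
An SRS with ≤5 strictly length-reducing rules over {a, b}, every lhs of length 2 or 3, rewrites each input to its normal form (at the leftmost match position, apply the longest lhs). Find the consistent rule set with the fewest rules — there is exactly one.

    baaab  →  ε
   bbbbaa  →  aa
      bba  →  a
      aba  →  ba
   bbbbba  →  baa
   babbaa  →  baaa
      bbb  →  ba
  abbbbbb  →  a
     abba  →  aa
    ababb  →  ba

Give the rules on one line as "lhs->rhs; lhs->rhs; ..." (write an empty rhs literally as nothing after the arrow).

  | baaab => baab => bab => bb => ε
  | bbbbaa => babaa => bbaa => aa
  | bba => a
  | aba => ba

ab->b; abb->a; bb->; bbb->ba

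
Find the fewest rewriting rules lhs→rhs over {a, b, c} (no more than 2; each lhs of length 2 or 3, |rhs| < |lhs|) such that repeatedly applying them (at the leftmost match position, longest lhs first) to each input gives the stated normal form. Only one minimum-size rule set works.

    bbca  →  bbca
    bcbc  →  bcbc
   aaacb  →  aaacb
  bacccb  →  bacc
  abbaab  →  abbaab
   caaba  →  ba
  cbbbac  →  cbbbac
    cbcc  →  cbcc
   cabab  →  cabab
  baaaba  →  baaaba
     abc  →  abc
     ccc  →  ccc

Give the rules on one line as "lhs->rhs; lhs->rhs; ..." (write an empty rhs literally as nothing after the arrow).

  | bbca
  | bcbc
  | aaacb
  | bacccb => bacc

caa->; ccb->c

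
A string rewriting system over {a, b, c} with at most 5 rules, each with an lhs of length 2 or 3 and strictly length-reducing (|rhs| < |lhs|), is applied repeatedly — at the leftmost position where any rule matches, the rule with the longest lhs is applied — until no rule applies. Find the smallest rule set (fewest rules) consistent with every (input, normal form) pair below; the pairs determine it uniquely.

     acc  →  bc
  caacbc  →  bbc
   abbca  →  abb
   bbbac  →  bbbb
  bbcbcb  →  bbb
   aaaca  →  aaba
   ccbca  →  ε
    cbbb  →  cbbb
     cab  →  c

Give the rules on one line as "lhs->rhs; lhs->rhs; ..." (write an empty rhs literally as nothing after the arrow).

ac->b; ca->; cab->c; cbc->

  | acc => bc
  | caacbc => acbc => bbc
  | abbca => abb
  | bbbac => bbbb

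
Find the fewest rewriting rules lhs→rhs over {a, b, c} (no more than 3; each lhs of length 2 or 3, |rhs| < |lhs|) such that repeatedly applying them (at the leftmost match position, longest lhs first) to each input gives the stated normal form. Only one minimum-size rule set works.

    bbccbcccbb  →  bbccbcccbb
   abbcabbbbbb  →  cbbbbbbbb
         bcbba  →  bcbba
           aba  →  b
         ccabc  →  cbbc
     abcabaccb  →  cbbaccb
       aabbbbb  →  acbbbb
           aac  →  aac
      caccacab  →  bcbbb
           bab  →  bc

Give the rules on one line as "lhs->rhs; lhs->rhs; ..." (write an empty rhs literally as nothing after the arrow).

  | bbccbcccbb
  | abbcabbbbbb => cbcabbbbbb => cbbbbbbbb
  | bcbba
  | aba => ca => b

ab->c; ca->b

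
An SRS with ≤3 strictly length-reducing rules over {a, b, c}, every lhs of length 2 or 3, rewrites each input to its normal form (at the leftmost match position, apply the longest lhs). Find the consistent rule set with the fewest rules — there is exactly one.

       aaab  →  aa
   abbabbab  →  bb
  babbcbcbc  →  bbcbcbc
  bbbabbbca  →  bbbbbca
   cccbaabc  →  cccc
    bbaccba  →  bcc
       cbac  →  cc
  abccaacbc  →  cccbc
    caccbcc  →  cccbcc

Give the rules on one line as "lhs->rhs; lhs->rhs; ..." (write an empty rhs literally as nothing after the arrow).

ab->; ac->c; ba->

  | aaab => aa
  | abbabbab => babbab => bbab => bb
  | babbcbcbc => bbcbcbc
  | bbbabbbca => bbbbbca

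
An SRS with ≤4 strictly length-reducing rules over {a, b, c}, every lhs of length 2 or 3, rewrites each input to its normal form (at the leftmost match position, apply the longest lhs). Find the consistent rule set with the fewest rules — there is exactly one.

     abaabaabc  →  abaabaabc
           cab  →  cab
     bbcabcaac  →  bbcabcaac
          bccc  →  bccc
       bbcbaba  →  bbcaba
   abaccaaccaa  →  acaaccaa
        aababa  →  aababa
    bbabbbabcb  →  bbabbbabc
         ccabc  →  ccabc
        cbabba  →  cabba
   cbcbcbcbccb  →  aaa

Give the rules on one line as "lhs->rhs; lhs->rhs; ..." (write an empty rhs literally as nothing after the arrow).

  | abaabaabc
  | cab
  | bbcabcaac
  | bccc

bac->; cb->c; ccb->a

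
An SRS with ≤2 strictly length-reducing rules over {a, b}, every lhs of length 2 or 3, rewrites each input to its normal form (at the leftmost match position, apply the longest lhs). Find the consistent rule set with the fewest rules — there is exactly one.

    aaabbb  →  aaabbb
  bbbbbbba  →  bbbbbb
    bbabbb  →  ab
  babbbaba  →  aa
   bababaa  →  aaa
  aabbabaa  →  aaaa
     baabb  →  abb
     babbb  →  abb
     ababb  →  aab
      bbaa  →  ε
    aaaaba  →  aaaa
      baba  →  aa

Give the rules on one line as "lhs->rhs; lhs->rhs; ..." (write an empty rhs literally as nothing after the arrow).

  | aaabbb
  | bbbbbbba => bbbbbb
  | bbabbb => babb => ab
  | babbbaba => abbaba => abaa => aa

ba->; bab->a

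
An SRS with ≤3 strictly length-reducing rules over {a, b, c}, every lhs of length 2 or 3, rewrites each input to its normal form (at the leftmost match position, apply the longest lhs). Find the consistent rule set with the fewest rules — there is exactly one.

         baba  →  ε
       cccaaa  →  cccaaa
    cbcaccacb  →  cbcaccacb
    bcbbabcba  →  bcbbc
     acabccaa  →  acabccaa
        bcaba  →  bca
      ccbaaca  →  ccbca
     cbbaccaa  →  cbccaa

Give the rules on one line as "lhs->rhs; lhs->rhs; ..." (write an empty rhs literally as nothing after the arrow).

  | baba => ba => ε
  | cccaaa
  | cbcaccacb
  | bcbbabcba => bcbbcba => bcbbc

ba->; baa->b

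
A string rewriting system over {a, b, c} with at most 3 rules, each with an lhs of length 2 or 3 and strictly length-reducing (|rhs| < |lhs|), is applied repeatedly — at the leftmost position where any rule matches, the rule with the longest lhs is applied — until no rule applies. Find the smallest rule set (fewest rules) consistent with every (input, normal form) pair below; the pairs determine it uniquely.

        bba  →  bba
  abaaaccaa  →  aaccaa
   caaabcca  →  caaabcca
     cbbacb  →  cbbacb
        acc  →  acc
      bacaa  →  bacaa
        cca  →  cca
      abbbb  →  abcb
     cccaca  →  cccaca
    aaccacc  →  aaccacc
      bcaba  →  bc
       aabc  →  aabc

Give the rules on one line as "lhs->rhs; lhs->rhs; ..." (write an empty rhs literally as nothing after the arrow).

aba->; bbb->bc

  | bba
  | abaaaccaa => aaccaa
  | caaabcca
  | cbbacb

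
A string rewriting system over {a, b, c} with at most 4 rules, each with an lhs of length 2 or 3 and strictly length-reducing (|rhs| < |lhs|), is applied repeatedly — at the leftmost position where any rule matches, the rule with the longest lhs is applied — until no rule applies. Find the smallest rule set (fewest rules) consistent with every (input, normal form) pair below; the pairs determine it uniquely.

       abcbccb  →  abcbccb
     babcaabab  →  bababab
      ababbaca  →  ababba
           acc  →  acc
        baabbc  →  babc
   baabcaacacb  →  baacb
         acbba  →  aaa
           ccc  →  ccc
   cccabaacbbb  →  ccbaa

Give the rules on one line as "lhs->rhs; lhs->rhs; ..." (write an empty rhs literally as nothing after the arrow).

aab->a; ca->; cbb->a

  | abcbccb
  | babcaabab => bababab
  | ababbaca => ababba
  | acc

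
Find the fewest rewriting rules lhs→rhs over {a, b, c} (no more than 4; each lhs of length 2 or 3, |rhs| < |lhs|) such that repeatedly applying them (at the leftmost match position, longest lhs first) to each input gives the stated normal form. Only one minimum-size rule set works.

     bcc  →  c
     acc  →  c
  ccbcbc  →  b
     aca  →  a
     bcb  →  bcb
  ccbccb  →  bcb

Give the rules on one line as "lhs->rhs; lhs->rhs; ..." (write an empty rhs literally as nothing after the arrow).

ac->; bb->c; cc->b

  | bcc => bb => c
  | acc => c
  | ccbcbc => bbcbc => ccbc => bbc => cc => b
  | aca => a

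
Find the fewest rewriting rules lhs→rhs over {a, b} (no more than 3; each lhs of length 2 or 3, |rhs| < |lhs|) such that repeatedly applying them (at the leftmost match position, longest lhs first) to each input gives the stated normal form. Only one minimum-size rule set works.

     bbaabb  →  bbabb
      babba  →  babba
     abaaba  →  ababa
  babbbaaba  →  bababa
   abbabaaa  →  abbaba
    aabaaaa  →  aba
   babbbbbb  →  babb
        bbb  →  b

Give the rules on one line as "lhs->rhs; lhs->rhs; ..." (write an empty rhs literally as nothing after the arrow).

  | bbaabb => bbabb
  | babba
  | abaaba => ababa
  | babbbaaba => babaaba => bababa

aa->a; bbb->b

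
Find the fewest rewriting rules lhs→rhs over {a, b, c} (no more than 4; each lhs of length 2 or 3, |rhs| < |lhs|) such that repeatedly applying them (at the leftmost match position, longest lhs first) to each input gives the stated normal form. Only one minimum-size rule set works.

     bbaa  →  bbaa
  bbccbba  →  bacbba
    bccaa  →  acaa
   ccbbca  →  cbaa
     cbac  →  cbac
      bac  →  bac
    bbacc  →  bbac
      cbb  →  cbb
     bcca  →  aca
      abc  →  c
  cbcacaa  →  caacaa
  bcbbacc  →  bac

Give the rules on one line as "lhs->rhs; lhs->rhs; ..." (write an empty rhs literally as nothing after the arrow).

  | bbaa
  | bbccbba => bacbba
  | bccaa => acaa
  | ccbbca => cbbca => cbaa

ab->; bc->a; cc->c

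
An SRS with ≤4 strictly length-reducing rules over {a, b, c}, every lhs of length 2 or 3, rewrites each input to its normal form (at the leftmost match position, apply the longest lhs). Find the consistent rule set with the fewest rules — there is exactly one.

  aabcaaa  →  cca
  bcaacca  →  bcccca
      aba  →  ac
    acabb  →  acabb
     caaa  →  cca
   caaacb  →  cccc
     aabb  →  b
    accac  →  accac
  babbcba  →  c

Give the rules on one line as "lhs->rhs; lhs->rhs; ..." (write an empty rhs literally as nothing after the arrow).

aa->c; acb->cc; ba->c; cb->

  | aabcaaa => cbcaaa => caaa => cca
  | bcaacca => bcccca
  | aba => ac
  | acabb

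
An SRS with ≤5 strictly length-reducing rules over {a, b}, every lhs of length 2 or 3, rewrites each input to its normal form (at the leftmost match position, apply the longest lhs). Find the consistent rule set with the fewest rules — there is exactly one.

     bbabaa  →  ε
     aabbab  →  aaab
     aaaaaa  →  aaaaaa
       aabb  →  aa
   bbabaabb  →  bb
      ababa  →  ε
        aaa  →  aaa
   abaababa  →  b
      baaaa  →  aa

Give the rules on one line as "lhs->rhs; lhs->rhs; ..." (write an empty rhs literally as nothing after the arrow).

  | bbabaa => baa => ε
  | aabbab => aaab
  | aaaaaa
  | aabb => aa

aba->b; abb->a; baa->; bba->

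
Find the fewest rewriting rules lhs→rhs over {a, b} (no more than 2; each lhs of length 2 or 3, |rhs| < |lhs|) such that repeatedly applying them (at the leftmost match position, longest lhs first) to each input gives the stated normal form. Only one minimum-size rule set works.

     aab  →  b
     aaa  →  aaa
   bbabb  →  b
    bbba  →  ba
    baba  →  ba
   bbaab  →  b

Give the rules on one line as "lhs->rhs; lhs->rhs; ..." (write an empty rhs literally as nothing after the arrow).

  | aab => ab => b
  | aaa
  | bbabb => babb => bbb => bb => b
  | bbba => bba => ba

ab->b; bb->b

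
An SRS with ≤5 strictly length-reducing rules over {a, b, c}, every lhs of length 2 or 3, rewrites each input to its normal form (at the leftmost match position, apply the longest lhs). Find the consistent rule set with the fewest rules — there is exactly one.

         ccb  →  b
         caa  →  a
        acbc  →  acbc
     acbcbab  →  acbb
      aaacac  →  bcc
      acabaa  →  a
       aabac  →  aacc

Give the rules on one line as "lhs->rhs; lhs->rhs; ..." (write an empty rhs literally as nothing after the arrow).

  | ccb => b
  | caa => a
  | acbc
  | acbcbab => acbccb => acbb

aaa->bc; ba->c; ca->; ccb->b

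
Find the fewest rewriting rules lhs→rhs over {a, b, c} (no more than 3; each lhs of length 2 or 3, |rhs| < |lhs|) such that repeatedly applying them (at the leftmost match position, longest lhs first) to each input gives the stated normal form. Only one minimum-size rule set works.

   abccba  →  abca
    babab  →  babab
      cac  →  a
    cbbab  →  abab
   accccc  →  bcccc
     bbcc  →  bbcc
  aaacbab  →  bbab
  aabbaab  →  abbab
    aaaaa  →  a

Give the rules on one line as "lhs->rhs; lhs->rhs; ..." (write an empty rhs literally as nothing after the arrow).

  | abccba => abcaa => abca
  | babab
  | cac => cb => a
  | cbbab => abab

aa->a; ac->b; cb->a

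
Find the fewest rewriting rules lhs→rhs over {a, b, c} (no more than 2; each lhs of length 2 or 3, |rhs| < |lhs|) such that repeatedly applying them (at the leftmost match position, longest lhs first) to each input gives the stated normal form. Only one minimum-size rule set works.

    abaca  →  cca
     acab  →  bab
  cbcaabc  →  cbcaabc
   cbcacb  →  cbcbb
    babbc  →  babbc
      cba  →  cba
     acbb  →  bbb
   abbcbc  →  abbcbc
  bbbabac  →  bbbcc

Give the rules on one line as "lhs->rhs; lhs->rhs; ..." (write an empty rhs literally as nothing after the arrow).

aba->c; ac->b

  | abaca => cca
  | acab => bab
  | cbcaabc
  | cbcacb => cbcbb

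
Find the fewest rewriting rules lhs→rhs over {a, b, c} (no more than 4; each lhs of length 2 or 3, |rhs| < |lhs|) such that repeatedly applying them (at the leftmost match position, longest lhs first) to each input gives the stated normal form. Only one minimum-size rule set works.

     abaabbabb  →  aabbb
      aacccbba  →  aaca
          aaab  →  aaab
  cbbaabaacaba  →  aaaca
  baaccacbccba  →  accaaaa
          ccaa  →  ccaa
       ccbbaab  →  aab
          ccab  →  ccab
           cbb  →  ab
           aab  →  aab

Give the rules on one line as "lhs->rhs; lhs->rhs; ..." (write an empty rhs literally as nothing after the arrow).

ba->; cb->a; ccb->a

  | abaabbabb => aabbabb => aabbb
  | aacccbba => aacaba => aaca
  | aaab
  | cbbaabaacaba => abaabaacaba => aabaacaba => aaacaba => aaaca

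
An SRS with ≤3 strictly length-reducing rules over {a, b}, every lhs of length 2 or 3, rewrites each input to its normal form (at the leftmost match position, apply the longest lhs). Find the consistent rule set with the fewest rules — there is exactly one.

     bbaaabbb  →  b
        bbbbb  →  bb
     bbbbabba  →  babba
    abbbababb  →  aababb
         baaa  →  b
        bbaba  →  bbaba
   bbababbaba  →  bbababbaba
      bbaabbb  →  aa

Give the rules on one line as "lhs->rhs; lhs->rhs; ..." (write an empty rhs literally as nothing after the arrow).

aaa->b; baa->aa; bbb->

  | bbaaabbb => baaabbb => aaabbb => bbbb => b
  | bbbbb => bb
  | bbbbabba => babba
  | abbbababb => aababb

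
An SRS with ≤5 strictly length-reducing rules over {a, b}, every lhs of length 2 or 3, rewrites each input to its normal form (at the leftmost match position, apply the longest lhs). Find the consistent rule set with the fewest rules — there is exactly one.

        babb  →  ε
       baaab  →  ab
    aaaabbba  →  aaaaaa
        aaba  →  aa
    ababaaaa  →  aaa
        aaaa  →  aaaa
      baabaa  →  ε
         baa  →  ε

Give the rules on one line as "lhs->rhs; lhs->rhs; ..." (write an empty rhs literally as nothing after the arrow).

  | babb => bb => ε
  | baaab => ab
  | aaaabbba => aaaaaa
  | aaba => aa

ba->; baa->; bb->; bbb->a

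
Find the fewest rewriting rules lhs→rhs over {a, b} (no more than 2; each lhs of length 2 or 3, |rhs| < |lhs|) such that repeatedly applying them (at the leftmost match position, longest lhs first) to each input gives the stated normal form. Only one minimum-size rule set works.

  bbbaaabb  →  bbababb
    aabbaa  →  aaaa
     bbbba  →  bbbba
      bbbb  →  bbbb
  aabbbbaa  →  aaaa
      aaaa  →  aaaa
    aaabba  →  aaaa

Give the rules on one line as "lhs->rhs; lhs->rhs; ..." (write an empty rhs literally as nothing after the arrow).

aab->aa; baa->ab

  | bbbaaabb => bbababb
  | aabbaa => aabaa => aaaa
  | bbbba
  | bbbb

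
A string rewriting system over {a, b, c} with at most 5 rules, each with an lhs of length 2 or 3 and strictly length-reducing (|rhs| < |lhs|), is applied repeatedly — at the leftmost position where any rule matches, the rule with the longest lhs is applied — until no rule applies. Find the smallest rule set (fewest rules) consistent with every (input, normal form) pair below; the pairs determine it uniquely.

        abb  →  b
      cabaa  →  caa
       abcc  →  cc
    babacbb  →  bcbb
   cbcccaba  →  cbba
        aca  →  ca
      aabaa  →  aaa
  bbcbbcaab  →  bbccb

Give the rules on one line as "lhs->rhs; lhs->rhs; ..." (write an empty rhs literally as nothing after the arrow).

  | abb => b
  | cabaa => caa
  | abcc => cc
  | babacbb => bacbb => bcbb

ab->; ac->c; bca->c; ccc->b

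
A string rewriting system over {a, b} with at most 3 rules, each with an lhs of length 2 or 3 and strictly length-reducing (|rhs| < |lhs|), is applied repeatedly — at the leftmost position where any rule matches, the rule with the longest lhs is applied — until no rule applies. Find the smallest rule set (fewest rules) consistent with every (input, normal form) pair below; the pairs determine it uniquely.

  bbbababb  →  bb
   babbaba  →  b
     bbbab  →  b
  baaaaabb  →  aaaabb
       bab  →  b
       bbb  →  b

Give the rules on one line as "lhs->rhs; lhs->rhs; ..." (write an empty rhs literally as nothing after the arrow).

  | bbbababb => bababb => babb => bb
  | babbaba => bbaba => bba => b
  | bbbab => bab => b
  | baaaaabb => aaaabb

ba->; bbb->b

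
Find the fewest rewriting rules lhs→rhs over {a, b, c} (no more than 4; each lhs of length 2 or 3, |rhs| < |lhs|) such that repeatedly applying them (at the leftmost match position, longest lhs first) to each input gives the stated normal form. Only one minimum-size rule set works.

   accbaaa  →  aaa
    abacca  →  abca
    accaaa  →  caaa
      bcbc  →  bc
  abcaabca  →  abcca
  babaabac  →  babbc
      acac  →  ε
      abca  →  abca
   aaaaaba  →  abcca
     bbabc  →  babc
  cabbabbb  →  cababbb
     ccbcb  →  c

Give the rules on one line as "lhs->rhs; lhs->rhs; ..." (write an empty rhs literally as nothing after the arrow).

aab->bc; ac->; bba->ba; cb->

  | accbaaa => cbaaa => aaa
  | abacca => abca
  | accaaa => caaa
  | bcbc => bc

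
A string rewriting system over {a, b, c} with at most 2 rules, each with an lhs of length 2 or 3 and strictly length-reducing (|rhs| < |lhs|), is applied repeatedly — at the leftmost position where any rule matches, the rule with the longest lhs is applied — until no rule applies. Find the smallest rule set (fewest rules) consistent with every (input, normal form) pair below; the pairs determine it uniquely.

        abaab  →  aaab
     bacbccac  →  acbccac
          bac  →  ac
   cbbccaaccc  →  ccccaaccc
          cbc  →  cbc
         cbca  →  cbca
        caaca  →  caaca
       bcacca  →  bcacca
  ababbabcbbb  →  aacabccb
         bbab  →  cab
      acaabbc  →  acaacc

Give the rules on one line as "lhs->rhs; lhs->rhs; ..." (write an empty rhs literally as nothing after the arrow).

  | abaab => aaab
  | bacbccac => acbccac
  | bac => ac
  | cbbccaaccc => ccccaaccc

ba->a; bb->c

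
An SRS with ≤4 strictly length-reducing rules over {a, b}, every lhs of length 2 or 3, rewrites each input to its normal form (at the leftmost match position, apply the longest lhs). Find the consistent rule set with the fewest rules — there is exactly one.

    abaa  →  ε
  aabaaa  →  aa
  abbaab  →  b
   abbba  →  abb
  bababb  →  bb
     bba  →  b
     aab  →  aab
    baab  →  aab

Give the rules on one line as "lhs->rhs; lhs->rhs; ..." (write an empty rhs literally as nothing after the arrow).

aaa->; ba->; baa->aa

  | abaa => aaa => ε
  | aabaaa => aaaaa => aa
  | abbaab => abaab => aaab => b
  | abbba => abb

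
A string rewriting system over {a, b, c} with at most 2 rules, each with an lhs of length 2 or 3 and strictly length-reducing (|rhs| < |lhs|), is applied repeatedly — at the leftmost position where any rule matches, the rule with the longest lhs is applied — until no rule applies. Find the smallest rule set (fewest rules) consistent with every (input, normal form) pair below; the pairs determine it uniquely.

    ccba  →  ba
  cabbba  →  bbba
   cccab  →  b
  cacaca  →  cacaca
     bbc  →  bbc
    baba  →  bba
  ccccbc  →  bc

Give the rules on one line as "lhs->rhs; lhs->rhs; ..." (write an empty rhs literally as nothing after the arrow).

  | ccba => cba => ba
  | cabbba => cbbba => bbba
  | cccab => cccb => ccb => cb => b
  | cacaca

ab->b; cb->b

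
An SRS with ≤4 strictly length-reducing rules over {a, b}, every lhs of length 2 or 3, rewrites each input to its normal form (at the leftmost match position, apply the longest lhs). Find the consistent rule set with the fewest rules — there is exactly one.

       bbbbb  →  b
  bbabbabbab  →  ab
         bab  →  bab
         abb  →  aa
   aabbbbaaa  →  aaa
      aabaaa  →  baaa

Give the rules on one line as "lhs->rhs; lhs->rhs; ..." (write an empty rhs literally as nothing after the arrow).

  | bbbbb => bbb => b
  | bbabbabbab => abbabbab => aaabbab => abbab => aaab => ab
  | bab
  | abb => aa

aab->b; abb->aa; bb->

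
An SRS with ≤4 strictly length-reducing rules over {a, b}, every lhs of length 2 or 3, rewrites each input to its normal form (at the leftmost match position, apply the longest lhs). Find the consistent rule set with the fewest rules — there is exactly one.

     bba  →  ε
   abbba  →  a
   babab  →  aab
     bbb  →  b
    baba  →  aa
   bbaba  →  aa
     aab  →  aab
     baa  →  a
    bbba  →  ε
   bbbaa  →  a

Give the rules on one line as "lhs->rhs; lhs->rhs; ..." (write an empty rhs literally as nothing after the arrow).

  | bba => ba => ε
  | abbba => abba => aba => a
  | babab => aab
  | bbb => bb => b

ba->; bab->a; bb->b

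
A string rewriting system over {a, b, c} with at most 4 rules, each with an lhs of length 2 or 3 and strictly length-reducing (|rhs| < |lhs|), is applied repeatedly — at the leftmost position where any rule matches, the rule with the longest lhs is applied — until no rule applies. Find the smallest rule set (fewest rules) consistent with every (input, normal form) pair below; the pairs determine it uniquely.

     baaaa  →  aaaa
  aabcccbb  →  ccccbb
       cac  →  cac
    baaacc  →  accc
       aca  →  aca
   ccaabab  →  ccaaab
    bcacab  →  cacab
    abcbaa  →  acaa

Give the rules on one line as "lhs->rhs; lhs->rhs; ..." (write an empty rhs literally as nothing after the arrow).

  | baaaa => aaaa
  | aabcccbb => aacccbb => ccccbb
  | cac
  | baaacc => aaacc => accc

aac->cc; ba->a; bc->c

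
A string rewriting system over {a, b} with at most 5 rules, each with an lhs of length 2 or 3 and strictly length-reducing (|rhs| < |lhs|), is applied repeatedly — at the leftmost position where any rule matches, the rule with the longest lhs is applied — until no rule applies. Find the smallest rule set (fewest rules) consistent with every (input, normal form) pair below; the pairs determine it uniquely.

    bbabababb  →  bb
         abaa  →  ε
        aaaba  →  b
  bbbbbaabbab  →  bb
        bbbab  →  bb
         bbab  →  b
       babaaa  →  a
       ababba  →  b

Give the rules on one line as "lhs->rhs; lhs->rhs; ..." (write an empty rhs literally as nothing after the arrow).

  | bbabababb => bababb => babb => bb
  | abaa => ba => ε
  | aaaba => aaba => aba => b
  | bbbbbaabbab => bbbabbab => bbbab => bb

aa->a; aba->b; ba->; bba->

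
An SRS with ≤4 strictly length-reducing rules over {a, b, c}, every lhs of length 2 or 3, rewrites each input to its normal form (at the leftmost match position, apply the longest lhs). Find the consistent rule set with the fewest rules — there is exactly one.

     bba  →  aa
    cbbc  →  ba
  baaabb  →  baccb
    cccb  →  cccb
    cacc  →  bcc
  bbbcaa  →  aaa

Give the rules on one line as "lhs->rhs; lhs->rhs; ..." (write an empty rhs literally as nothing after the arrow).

  | bba => aa
  | cbbc => caa => ba
  | baaabb => baccb
  | cccb

aab->cc; bb->a; bbc->aa; ca->b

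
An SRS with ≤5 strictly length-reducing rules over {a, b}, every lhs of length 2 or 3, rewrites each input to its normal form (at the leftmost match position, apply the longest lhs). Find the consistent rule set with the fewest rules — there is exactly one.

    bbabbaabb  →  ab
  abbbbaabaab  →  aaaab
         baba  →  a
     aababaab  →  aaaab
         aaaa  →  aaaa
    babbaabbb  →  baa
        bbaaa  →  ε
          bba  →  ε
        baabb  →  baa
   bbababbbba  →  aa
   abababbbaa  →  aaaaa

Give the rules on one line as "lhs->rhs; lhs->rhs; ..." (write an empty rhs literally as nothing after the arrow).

  | bbabbaabb => bbbbaabb => abaabb => bbabb => bbbb => ab
  | abbbbaabaab => aabaabaab => abbabaab => abbbaab => aaaab
  | baba => bbb => a
  | aababaab => abbbaab => aaaab

aba->bb; bb->; bba->bb; bbb->a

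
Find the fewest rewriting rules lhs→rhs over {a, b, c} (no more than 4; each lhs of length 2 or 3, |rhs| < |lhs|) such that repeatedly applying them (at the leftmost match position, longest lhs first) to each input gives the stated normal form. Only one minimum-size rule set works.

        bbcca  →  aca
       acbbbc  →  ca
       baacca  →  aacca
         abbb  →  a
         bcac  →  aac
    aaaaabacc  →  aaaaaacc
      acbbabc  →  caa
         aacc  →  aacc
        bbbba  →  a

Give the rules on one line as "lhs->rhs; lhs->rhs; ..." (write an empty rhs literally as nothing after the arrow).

  | bbcca => baca => aca
  | acbbbc => cbbc => cba => ca
  | baacca => aacca
  | abbb => a

acb->c; ba->a; bbb->; bc->a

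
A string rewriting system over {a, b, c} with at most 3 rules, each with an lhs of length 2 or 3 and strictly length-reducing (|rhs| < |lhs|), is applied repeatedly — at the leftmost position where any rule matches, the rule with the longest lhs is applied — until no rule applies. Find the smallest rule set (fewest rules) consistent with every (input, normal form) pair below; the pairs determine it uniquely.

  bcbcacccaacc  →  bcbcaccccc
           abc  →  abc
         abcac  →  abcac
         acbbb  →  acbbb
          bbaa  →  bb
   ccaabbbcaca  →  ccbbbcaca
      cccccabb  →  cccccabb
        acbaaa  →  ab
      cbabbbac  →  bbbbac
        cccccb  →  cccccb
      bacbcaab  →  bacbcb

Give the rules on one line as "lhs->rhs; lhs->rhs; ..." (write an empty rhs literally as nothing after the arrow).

  | bcbcacccaacc => bcbcaccccc
  | abc
  | abcac
  | acbbb

aa->; cba->b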